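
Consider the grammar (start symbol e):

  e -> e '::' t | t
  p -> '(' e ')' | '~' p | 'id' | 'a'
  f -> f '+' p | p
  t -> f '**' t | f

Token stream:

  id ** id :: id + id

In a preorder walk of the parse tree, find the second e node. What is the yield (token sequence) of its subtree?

id ** id

[e [e [t [f [p id]] ** [t [f [p id]]]]] :: [t [f [f [p id]] + [p id]]]]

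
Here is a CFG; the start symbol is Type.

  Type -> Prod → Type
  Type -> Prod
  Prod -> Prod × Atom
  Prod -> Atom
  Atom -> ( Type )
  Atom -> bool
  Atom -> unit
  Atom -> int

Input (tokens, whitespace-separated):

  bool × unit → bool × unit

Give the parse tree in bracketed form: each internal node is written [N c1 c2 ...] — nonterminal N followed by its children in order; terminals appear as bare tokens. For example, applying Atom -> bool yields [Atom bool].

[Type [Prod [Prod [Atom bool]] × [Atom unit]] → [Type [Prod [Prod [Atom bool]] × [Atom unit]]]]

Type
Prod → Type
Prod × Atom → Type
Atom × Atom → Type
bool × Atom → Type
bool × unit → Type
bool × unit → Prod
bool × unit → Prod × Atom
bool × unit → Atom × Atom
bool × unit → bool × Atom
bool × unit → bool × unit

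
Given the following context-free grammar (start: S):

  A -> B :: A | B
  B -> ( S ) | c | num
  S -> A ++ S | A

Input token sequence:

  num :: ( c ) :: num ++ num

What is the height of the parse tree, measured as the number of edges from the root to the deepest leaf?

[S [A [B num] :: [A [B ( [S [A [B c]]] )] :: [A [B num]]]] ++ [S [A [B num]]]]

7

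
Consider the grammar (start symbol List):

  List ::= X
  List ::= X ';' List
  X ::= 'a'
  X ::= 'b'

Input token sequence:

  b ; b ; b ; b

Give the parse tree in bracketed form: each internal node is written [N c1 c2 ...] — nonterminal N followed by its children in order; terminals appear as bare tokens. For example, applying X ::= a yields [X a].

[List [X b] ; [List [X b] ; [List [X b] ; [List [X b]]]]]

List
X ; List
b ; List
b ; X ; List
b ; b ; List
b ; b ; X ; List
b ; b ; b ; List
b ; b ; b ; X
b ; b ; b ; b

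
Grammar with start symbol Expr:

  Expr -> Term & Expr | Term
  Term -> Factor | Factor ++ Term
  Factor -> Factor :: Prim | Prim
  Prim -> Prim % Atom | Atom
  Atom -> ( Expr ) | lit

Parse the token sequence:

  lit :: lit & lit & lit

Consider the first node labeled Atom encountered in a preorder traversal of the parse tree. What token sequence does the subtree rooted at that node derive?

lit

[Expr [Term [Factor [Factor [Prim [Atom lit]]] :: [Prim [Atom lit]]]] & [Expr [Term [Factor [Prim [Atom lit]]]] & [Expr [Term [Factor [Prim [Atom lit]]]]]]]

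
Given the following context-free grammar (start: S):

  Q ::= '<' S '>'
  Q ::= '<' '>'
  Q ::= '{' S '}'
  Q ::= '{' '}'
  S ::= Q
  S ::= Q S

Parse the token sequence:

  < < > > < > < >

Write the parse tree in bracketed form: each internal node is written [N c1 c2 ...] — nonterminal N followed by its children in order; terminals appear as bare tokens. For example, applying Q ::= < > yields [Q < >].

S
Q S
< S > S
< Q > S
< < > > S
< < > > Q S
< < > > < > S
< < > > < > Q
< < > > < > < >

[S [Q < [S [Q < >]] >] [S [Q < >] [S [Q < >]]]]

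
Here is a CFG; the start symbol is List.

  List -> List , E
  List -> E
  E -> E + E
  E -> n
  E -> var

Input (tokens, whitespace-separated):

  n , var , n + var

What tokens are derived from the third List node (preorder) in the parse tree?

n

[List [List [List [E n]] , [E var]] , [E [E n] + [E var]]]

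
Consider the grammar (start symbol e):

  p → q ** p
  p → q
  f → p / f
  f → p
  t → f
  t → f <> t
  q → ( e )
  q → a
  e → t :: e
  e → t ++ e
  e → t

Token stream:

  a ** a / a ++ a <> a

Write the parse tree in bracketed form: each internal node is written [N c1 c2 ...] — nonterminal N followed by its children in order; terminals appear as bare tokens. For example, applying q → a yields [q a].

e
t ++ e
f ++ e
p / f ++ e
q ** p / f ++ e
a ** p / f ++ e
a ** q / f ++ e
a ** a / f ++ e
a ** a / p ++ e
a ** a / q ++ e
a ** a / a ++ e
a ** a / a ++ t
a ** a / a ++ f <> t
a ** a / a ++ p <> t
a ** a / a ++ q <> t
a ** a / a ++ a <> t
a ** a / a ++ a <> f
a ** a / a ++ a <> p
a ** a / a ++ a <> q
a ** a / a ++ a <> a

[e [t [f [p [q a] ** [p [q a]]] / [f [p [q a]]]]] ++ [e [t [f [p [q a]]] <> [t [f [p [q a]]]]]]]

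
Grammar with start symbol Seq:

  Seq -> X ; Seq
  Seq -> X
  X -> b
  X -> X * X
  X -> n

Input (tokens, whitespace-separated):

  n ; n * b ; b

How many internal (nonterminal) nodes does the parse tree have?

8

[Seq [X n] ; [Seq [X [X n] * [X b]] ; [Seq [X b]]]]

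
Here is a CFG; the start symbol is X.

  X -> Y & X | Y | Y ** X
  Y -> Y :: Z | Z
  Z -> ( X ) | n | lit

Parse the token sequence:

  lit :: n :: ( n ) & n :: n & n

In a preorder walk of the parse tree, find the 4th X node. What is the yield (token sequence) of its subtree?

n

[X [Y [Y [Y [Z lit]] :: [Z n]] :: [Z ( [X [Y [Z n]]] )]] & [X [Y [Y [Z n]] :: [Z n]] & [X [Y [Z n]]]]]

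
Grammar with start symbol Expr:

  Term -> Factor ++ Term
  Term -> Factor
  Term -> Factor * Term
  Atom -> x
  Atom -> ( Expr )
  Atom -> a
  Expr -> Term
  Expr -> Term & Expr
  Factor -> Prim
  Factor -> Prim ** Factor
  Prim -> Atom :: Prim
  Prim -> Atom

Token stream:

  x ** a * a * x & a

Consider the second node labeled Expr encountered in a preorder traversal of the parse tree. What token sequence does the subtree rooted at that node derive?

a

[Expr [Term [Factor [Prim [Atom x]] ** [Factor [Prim [Atom a]]]] * [Term [Factor [Prim [Atom a]]] * [Term [Factor [Prim [Atom x]]]]]] & [Expr [Term [Factor [Prim [Atom a]]]]]]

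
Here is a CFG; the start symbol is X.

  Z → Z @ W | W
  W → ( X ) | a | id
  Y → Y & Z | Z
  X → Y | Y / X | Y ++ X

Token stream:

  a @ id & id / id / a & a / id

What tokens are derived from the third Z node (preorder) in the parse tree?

[X [Y [Y [Z [Z [W a]] @ [W id]]] & [Z [W id]]] / [X [Y [Z [W id]]] / [X [Y [Y [Z [W a]]] & [Z [W a]]] / [X [Y [Z [W id]]]]]]]

id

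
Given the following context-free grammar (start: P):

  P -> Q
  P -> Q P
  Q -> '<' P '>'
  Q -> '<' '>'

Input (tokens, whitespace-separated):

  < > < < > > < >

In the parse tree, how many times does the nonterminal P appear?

[P [Q < >] [P [Q < [P [Q < >]] >] [P [Q < >]]]]

4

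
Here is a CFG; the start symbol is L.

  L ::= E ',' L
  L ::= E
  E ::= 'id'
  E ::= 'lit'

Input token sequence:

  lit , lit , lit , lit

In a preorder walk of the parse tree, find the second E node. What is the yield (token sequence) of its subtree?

lit

[L [E lit] , [L [E lit] , [L [E lit] , [L [E lit]]]]]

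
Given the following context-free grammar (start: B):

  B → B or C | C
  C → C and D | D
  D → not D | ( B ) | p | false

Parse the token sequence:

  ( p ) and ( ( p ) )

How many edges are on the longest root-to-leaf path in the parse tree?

9

[B [C [C [D ( [B [C [D p]]] )]] and [D ( [B [C [D ( [B [C [D p]]] )]]] )]]]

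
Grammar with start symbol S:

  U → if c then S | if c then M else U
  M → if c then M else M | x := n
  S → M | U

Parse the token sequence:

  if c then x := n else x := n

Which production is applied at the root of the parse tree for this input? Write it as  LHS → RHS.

S → M

[S [M if c then [M x := n] else [M x := n]]]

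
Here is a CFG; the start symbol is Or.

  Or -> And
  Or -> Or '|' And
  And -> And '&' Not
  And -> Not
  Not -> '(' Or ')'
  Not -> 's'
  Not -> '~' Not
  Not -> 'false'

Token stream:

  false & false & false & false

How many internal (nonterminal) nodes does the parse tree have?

9

[Or [And [And [And [And [Not false]] & [Not false]] & [Not false]] & [Not false]]]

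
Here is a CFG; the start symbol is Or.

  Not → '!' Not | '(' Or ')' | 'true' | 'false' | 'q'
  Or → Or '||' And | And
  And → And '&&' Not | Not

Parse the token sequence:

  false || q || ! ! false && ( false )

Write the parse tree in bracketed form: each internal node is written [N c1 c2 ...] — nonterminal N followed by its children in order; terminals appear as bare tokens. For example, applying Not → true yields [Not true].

[Or [Or [Or [And [Not false]]] || [And [Not q]]] || [And [And [Not ! [Not ! [Not false]]]] && [Not ( [Or [And [Not false]]] )]]]

Or
Or || And
Or || And || And
And || And || And
Not || And || And
false || And || And
false || Not || And
false || q || And
false || q || And && Not
false || q || Not && Not
false || q || ! Not && Not
false || q || ! ! Not && Not
false || q || ! ! false && Not
false || q || ! ! false && ( Or )
false || q || ! ! false && ( And )
false || q || ! ! false && ( Not )
false || q || ! ! false && ( false )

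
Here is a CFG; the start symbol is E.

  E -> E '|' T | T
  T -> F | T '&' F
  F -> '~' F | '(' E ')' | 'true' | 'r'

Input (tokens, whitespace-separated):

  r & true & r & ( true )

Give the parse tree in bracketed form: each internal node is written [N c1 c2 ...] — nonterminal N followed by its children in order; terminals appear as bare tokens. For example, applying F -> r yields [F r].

E
T
T & F
T & F & F
T & F & F & F
F & F & F & F
r & F & F & F
r & true & F & F
r & true & r & F
r & true & r & ( E )
r & true & r & ( T )
r & true & r & ( F )
r & true & r & ( true )

[E [T [T [T [T [F r]] & [F true]] & [F r]] & [F ( [E [T [F true]]] )]]]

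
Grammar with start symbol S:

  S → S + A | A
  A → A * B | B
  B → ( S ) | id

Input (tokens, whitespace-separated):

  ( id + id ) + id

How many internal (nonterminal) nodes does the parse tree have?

12

[S [S [A [B ( [S [S [A [B id]]] + [A [B id]]] )]]] + [A [B id]]]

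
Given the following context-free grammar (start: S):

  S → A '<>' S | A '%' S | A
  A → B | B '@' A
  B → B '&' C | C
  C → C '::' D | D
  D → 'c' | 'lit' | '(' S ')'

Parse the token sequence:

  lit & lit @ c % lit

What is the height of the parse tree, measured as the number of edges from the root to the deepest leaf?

6

[S [A [B [B [C [D lit]]] & [C [D lit]]] @ [A [B [C [D c]]]]] % [S [A [B [C [D lit]]]]]]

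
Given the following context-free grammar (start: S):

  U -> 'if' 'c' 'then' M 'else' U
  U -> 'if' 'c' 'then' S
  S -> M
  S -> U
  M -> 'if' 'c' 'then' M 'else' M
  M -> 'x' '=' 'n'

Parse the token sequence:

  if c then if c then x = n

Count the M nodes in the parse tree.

[S [U if c then [S [U if c then [S [M x = n]]]]]]

1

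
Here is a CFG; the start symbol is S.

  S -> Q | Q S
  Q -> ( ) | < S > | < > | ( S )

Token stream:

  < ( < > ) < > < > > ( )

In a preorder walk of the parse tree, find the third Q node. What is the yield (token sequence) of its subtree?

< >

[S [Q < [S [Q ( [S [Q < >]] )] [S [Q < >] [S [Q < >]]]] >] [S [Q ( )]]]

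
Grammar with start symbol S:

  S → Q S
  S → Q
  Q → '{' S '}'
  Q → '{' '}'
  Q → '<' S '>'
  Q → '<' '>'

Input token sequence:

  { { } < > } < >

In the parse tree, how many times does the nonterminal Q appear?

[S [Q { [S [Q { }] [S [Q < >]]] }] [S [Q < >]]]

4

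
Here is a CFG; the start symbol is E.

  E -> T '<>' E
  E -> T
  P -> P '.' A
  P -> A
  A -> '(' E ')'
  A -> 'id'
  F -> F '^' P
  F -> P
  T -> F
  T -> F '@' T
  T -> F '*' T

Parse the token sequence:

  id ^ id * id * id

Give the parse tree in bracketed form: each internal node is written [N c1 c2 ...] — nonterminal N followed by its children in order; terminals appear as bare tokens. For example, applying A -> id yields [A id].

E
T
F * T
F ^ P * T
P ^ P * T
A ^ P * T
id ^ P * T
id ^ A * T
id ^ id * T
id ^ id * F * T
id ^ id * P * T
id ^ id * A * T
id ^ id * id * T
id ^ id * id * F
id ^ id * id * P
id ^ id * id * A
id ^ id * id * id

[E [T [F [F [P [A id]]] ^ [P [A id]]] * [T [F [P [A id]]] * [T [F [P [A id]]]]]]]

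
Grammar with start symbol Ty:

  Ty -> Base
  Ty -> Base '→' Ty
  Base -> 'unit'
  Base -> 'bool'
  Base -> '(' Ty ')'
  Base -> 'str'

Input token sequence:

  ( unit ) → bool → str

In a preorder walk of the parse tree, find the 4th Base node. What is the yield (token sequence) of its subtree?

str

[Ty [Base ( [Ty [Base unit]] )] → [Ty [Base bool] → [Ty [Base str]]]]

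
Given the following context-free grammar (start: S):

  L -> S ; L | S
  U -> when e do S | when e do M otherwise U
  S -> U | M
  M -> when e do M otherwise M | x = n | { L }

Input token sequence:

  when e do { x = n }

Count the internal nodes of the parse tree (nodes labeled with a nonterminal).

[S [U when e do [S [M { [L [S [M x = n]]] }]]]]

7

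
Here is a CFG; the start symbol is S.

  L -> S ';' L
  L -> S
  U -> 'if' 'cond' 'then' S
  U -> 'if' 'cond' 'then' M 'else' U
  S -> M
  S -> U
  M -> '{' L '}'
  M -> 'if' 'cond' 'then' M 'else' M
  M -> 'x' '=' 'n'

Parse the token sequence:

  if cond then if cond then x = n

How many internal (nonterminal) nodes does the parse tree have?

6

[S [U if cond then [S [U if cond then [S [M x = n]]]]]]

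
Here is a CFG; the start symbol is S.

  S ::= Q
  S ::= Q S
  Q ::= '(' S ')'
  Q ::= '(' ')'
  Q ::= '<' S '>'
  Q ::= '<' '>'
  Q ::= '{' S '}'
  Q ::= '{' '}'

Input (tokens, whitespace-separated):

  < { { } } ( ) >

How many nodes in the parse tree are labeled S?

4

[S [Q < [S [Q { [S [Q { }]] }] [S [Q ( )]]] >]]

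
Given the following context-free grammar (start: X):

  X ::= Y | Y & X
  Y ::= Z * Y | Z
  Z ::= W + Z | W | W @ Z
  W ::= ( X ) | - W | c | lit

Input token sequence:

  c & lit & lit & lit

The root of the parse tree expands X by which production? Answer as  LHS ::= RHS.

[X [Y [Z [W c]]] & [X [Y [Z [W lit]]] & [X [Y [Z [W lit]]] & [X [Y [Z [W lit]]]]]]]

X ::= Y & X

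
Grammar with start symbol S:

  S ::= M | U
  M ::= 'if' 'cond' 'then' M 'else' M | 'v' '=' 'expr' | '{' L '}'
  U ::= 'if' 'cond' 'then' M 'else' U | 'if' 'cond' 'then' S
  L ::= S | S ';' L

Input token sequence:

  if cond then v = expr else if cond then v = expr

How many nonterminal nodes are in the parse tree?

6

[S [U if cond then [M v = expr] else [U if cond then [S [M v = expr]]]]]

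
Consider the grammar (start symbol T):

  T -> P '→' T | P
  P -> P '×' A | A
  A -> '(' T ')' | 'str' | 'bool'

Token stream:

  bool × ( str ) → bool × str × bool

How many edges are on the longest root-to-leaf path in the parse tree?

6

[T [P [P [A bool]] × [A ( [T [P [A str]]] )]] → [T [P [P [P [A bool]] × [A str]] × [A bool]]]]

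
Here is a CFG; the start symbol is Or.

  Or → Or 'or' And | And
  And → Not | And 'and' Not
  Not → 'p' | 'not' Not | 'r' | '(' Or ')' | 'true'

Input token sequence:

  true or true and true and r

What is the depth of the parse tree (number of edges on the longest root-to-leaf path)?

[Or [Or [And [Not true]]] or [And [And [And [Not true]] and [Not true]] and [Not r]]]

5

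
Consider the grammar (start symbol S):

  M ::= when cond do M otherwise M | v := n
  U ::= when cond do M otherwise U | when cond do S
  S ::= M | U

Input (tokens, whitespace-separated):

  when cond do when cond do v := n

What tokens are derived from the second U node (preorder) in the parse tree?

[S [U when cond do [S [U when cond do [S [M v := n]]]]]]

when cond do v := n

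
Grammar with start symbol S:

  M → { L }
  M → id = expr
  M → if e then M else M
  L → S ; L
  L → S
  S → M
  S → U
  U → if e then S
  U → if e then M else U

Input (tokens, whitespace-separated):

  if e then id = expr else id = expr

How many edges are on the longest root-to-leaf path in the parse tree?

[S [M if e then [M id = expr] else [M id = expr]]]

3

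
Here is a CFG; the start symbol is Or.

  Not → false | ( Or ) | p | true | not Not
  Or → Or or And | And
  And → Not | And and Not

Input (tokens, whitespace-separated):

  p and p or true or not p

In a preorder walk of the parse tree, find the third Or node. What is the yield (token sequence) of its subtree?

[Or [Or [Or [And [And [Not p]] and [Not p]]] or [And [Not true]]] or [And [Not not [Not p]]]]

p and p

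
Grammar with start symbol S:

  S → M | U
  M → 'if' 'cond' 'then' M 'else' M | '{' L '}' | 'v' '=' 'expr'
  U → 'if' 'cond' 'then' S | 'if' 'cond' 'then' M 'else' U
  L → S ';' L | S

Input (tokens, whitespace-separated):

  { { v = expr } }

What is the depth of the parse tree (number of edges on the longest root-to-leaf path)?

8

[S [M { [L [S [M { [L [S [M v = expr]]] }]]] }]]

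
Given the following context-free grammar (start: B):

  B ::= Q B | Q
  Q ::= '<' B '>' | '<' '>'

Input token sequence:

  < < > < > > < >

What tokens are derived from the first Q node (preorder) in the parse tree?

[B [Q < [B [Q < >] [B [Q < >]]] >] [B [Q < >]]]

< < > < > >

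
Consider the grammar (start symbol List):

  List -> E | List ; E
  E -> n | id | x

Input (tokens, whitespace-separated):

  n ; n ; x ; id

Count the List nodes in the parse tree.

4

[List [List [List [List [E n]] ; [E n]] ; [E x]] ; [E id]]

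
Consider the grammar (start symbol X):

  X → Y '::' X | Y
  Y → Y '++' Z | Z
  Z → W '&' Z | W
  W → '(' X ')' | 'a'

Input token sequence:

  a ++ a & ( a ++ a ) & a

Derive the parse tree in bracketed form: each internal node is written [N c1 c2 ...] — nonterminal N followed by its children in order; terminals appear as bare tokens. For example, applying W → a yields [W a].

X
Y
Y ++ Z
Z ++ Z
W ++ Z
a ++ Z
a ++ W & Z
a ++ a & Z
a ++ a & W & Z
a ++ a & ( X ) & Z
a ++ a & ( Y ) & Z
a ++ a & ( Y ++ Z ) & Z
a ++ a & ( Z ++ Z ) & Z
a ++ a & ( W ++ Z ) & Z
a ++ a & ( a ++ Z ) & Z
a ++ a & ( a ++ W ) & Z
a ++ a & ( a ++ a ) & Z
a ++ a & ( a ++ a ) & W
a ++ a & ( a ++ a ) & a

[X [Y [Y [Z [W a]]] ++ [Z [W a] & [Z [W ( [X [Y [Y [Z [W a]]] ++ [Z [W a]]]] )] & [Z [W a]]]]]]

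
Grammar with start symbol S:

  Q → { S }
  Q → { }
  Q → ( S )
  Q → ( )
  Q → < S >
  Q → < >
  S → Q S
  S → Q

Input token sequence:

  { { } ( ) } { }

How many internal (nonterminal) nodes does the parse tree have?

8

[S [Q { [S [Q { }] [S [Q ( )]]] }] [S [Q { }]]]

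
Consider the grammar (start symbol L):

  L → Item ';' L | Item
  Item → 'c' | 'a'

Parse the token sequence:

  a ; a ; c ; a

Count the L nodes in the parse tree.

[L [Item a] ; [L [Item a] ; [L [Item c] ; [L [Item a]]]]]

4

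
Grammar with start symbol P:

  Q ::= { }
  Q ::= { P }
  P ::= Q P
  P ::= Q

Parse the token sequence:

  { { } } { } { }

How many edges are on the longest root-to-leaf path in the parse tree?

[P [Q { [P [Q { }]] }] [P [Q { }] [P [Q { }]]]]

4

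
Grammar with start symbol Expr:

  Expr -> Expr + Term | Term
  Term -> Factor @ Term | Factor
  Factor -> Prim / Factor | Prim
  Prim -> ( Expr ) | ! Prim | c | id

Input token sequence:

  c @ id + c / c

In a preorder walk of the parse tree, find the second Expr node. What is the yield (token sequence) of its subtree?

c @ id

[Expr [Expr [Term [Factor [Prim c]] @ [Term [Factor [Prim id]]]]] + [Term [Factor [Prim c] / [Factor [Prim c]]]]]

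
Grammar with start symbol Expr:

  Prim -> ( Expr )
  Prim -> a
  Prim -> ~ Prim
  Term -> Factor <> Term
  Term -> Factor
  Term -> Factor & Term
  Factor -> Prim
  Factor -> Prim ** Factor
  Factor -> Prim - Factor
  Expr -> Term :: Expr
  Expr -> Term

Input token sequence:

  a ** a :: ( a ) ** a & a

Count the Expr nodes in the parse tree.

3

[Expr [Term [Factor [Prim a] ** [Factor [Prim a]]]] :: [Expr [Term [Factor [Prim ( [Expr [Term [Factor [Prim a]]]] )] ** [Factor [Prim a]]] & [Term [Factor [Prim a]]]]]]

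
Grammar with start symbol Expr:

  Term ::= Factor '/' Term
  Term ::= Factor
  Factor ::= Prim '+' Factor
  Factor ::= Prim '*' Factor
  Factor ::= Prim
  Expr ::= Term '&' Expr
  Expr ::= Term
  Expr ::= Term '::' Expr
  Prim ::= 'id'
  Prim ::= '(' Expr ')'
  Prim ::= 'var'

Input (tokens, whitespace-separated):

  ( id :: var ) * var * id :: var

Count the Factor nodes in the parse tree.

6

[Expr [Term [Factor [Prim ( [Expr [Term [Factor [Prim id]]] :: [Expr [Term [Factor [Prim var]]]]] )] * [Factor [Prim var] * [Factor [Prim id]]]]] :: [Expr [Term [Factor [Prim var]]]]]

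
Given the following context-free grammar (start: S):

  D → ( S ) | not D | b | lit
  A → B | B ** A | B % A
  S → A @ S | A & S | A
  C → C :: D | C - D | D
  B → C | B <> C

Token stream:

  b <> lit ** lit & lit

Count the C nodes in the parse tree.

4

[S [A [B [B [C [D b]]] <> [C [D lit]]] ** [A [B [C [D lit]]]]] & [S [A [B [C [D lit]]]]]]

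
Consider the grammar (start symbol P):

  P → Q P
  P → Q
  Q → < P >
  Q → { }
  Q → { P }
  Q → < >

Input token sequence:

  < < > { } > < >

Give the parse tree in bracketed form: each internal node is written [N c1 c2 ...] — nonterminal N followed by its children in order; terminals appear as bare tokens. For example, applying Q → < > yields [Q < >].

P
Q P
< P > P
< Q P > P
< < > P > P
< < > Q > P
< < > { } > P
< < > { } > Q
< < > { } > < >

[P [Q < [P [Q < >] [P [Q { }]]] >] [P [Q < >]]]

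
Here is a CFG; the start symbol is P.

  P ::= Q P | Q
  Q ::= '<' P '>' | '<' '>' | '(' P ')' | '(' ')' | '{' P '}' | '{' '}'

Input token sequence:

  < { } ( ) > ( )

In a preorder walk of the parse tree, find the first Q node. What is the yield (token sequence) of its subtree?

< { } ( ) >

[P [Q < [P [Q { }] [P [Q ( )]]] >] [P [Q ( )]]]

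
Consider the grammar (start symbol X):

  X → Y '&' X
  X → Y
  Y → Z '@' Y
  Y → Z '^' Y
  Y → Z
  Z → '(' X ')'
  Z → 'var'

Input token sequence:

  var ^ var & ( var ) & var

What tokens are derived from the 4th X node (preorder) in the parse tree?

[X [Y [Z var] ^ [Y [Z var]]] & [X [Y [Z ( [X [Y [Z var]]] )]] & [X [Y [Z var]]]]]

var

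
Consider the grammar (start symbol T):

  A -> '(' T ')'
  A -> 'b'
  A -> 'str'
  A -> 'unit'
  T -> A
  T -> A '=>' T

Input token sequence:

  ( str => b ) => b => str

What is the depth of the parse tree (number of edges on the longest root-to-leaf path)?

[T [A ( [T [A str] => [T [A b]]] )] => [T [A b] => [T [A str]]]]

5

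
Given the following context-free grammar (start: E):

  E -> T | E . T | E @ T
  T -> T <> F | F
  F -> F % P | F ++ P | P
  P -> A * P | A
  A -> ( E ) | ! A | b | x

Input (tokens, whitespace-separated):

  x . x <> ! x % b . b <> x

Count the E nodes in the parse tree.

[E [E [E [T [F [P [A x]]]]] . [T [T [F [P [A x]]]] <> [F [F [P [A ! [A x]]]] % [P [A b]]]]] . [T [T [F [P [A b]]]] <> [F [P [A x]]]]]

3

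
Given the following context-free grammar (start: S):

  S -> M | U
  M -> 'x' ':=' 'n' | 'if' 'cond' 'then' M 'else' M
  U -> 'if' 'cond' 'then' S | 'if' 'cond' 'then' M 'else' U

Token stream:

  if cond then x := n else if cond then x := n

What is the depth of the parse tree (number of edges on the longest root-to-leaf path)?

5

[S [U if cond then [M x := n] else [U if cond then [S [M x := n]]]]]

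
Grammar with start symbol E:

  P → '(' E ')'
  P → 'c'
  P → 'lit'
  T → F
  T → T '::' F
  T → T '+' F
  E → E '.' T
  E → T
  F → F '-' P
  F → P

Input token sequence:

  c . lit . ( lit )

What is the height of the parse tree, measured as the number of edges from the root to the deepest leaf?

[E [E [E [T [F [P c]]]] . [T [F [P lit]]]] . [T [F [P ( [E [T [F [P lit]]]] )]]]]

8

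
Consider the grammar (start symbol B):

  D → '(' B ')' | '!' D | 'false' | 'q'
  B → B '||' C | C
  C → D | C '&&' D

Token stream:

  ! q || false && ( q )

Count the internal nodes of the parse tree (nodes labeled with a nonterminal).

12

[B [B [C [D ! [D q]]]] || [C [C [D false]] && [D ( [B [C [D q]]] )]]]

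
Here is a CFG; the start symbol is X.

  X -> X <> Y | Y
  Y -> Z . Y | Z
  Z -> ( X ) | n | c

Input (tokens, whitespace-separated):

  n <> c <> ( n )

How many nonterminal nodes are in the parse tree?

[X [X [X [Y [Z n]]] <> [Y [Z c]]] <> [Y [Z ( [X [Y [Z n]]] )]]]

12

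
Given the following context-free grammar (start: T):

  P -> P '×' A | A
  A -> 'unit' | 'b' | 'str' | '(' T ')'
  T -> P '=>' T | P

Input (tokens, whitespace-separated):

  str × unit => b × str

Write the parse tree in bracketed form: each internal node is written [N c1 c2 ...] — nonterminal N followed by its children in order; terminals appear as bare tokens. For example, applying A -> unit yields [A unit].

T
P => T
P × A => T
A × A => T
str × A => T
str × unit => T
str × unit => P
str × unit => P × A
str × unit => A × A
str × unit => b × A
str × unit => b × str

[T [P [P [A str]] × [A unit]] => [T [P [P [A b]] × [A str]]]]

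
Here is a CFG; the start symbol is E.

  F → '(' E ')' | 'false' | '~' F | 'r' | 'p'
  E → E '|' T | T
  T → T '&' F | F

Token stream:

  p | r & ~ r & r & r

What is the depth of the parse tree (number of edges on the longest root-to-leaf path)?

[E [E [T [F p]]] | [T [T [T [T [F r]] & [F ~ [F r]]] & [F r]] & [F r]]]

6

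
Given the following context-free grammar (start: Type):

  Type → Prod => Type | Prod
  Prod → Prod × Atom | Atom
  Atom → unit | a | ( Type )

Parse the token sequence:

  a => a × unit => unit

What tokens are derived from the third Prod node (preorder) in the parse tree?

[Type [Prod [Atom a]] => [Type [Prod [Prod [Atom a]] × [Atom unit]] => [Type [Prod [Atom unit]]]]]

a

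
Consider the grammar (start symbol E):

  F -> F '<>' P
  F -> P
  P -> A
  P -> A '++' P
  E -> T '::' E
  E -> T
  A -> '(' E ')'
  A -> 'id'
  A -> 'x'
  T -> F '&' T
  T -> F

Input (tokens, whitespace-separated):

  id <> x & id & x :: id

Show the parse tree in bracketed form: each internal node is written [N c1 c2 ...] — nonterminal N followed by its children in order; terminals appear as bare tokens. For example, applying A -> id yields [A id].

E
T :: E
F & T :: E
F <> P & T :: E
P <> P & T :: E
A <> P & T :: E
id <> P & T :: E
id <> A & T :: E
id <> x & T :: E
id <> x & F & T :: E
id <> x & P & T :: E
id <> x & A & T :: E
id <> x & id & T :: E
id <> x & id & F :: E
id <> x & id & P :: E
id <> x & id & A :: E
id <> x & id & x :: E
id <> x & id & x :: T
id <> x & id & x :: F
id <> x & id & x :: P
id <> x & id & x :: A
id <> x & id & x :: id

[E [T [F [F [P [A id]]] <> [P [A x]]] & [T [F [P [A id]]] & [T [F [P [A x]]]]]] :: [E [T [F [P [A id]]]]]]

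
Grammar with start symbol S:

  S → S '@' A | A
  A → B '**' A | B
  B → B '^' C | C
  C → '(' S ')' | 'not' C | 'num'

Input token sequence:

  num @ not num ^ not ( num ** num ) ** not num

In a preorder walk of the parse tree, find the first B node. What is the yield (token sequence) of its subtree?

[S [S [A [B [C num]]]] @ [A [B [B [C not [C num]]] ^ [C not [C ( [S [A [B [C num]] ** [A [B [C num]]]]] )]]] ** [A [B [C not [C num]]]]]]

num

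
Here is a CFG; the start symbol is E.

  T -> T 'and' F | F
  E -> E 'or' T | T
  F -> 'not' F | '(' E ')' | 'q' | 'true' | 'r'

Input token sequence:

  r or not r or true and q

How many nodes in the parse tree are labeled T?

[E [E [E [T [F r]]] or [T [F not [F r]]]] or [T [T [F true]] and [F q]]]

4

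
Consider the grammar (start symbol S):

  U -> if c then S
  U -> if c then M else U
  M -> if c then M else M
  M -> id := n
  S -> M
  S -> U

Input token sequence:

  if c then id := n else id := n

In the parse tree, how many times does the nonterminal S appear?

1

[S [M if c then [M id := n] else [M id := n]]]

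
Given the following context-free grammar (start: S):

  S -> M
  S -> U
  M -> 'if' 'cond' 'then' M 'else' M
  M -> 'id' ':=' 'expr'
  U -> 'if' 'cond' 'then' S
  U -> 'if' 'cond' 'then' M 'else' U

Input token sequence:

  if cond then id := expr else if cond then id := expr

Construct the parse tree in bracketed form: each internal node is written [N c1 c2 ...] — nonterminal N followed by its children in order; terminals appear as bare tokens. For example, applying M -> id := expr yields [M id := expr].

S
U
if cond then M else U
if cond then id := expr else U
if cond then id := expr else if cond then S
if cond then id := expr else if cond then M
if cond then id := expr else if cond then id := expr

[S [U if cond then [M id := expr] else [U if cond then [S [M id := expr]]]]]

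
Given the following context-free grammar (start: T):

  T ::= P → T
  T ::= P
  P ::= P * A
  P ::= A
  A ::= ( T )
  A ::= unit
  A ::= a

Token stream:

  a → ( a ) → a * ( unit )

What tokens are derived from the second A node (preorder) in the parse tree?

[T [P [A a]] → [T [P [A ( [T [P [A a]]] )]] → [T [P [P [A a]] * [A ( [T [P [A unit]]] )]]]]]

( a )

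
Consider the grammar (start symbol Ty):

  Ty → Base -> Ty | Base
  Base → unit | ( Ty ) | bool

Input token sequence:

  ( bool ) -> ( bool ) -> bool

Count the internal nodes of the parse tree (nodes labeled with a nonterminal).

[Ty [Base ( [Ty [Base bool]] )] -> [Ty [Base ( [Ty [Base bool]] )] -> [Ty [Base bool]]]]

10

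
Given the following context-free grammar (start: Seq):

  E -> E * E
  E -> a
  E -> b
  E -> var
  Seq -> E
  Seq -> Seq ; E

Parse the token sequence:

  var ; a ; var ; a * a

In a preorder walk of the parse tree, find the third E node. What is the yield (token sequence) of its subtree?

var

[Seq [Seq [Seq [Seq [E var]] ; [E a]] ; [E var]] ; [E [E a] * [E a]]]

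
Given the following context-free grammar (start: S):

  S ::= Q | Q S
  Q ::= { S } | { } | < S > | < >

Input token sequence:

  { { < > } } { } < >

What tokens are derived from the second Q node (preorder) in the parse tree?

{ < > }

[S [Q { [S [Q { [S [Q < >]] }]] }] [S [Q { }] [S [Q < >]]]]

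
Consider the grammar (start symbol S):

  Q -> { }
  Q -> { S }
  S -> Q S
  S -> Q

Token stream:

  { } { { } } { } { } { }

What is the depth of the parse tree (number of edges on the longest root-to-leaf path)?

6

[S [Q { }] [S [Q { [S [Q { }]] }] [S [Q { }] [S [Q { }] [S [Q { }]]]]]]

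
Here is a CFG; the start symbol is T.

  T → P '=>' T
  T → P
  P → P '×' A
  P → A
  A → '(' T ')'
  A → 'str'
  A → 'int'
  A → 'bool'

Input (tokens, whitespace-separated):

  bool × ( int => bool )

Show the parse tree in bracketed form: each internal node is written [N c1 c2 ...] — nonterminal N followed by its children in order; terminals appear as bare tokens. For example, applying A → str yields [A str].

T
P
P × A
A × A
bool × A
bool × ( T )
bool × ( P => T )
bool × ( A => T )
bool × ( int => T )
bool × ( int => P )
bool × ( int => A )
bool × ( int => bool )

[T [P [P [A bool]] × [A ( [T [P [A int]] => [T [P [A bool]]]] )]]]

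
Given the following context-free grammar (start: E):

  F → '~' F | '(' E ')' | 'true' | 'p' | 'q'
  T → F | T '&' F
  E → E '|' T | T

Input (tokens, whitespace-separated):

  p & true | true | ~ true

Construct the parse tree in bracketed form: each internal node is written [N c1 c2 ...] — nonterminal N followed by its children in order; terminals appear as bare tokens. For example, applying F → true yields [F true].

E
E | T
E | T | T
T | T | T
T & F | T | T
F & F | T | T
p & F | T | T
p & true | T | T
p & true | F | T
p & true | true | T
p & true | true | F
p & true | true | ~ F
p & true | true | ~ true

[E [E [E [T [T [F p]] & [F true]]] | [T [F true]]] | [T [F ~ [F true]]]]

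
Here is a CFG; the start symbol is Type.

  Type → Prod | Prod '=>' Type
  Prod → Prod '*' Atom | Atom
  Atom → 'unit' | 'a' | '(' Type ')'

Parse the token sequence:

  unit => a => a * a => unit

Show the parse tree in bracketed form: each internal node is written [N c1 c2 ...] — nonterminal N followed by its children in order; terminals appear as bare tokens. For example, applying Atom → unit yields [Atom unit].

[Type [Prod [Atom unit]] => [Type [Prod [Atom a]] => [Type [Prod [Prod [Atom a]] * [Atom a]] => [Type [Prod [Atom unit]]]]]]

Type
Prod => Type
Atom => Type
unit => Type
unit => Prod => Type
unit => Atom => Type
unit => a => Type
unit => a => Prod => Type
unit => a => Prod * Atom => Type
unit => a => Atom * Atom => Type
unit => a => a * Atom => Type
unit => a => a * a => Type
unit => a => a * a => Prod
unit => a => a * a => Atom
unit => a => a * a => unit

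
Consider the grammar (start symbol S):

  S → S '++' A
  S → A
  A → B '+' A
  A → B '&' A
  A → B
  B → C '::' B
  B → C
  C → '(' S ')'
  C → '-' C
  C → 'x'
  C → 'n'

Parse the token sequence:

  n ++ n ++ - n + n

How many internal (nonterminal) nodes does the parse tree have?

[S [S [S [A [B [C n]]]] ++ [A [B [C n]]]] ++ [A [B [C - [C n]]] + [A [B [C n]]]]]

16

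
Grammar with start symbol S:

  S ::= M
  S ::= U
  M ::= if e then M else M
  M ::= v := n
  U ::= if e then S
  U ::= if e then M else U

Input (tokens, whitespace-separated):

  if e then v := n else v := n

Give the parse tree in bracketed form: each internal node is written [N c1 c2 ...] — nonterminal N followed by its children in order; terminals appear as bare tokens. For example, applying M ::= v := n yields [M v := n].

[S [M if e then [M v := n] else [M v := n]]]

S
M
if e then M else M
if e then v := n else M
if e then v := n else v := n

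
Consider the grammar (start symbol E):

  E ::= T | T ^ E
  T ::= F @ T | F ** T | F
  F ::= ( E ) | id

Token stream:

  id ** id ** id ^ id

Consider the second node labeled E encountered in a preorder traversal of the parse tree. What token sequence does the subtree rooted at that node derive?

id

[E [T [F id] ** [T [F id] ** [T [F id]]]] ^ [E [T [F id]]]]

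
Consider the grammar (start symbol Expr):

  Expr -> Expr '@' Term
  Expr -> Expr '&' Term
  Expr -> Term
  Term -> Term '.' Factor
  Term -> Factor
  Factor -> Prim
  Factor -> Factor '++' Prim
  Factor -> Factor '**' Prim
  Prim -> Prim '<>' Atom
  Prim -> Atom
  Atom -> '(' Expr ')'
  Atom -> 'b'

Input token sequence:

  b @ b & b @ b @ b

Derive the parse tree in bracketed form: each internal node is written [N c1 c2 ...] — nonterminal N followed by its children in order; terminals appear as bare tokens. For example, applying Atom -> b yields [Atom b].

[Expr [Expr [Expr [Expr [Expr [Term [Factor [Prim [Atom b]]]]] @ [Term [Factor [Prim [Atom b]]]]] & [Term [Factor [Prim [Atom b]]]]] @ [Term [Factor [Prim [Atom b]]]]] @ [Term [Factor [Prim [Atom b]]]]]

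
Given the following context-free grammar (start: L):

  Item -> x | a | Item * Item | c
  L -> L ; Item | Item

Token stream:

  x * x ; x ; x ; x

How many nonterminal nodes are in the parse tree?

[L [L [L [L [Item [Item x] * [Item x]]] ; [Item x]] ; [Item x]] ; [Item x]]

10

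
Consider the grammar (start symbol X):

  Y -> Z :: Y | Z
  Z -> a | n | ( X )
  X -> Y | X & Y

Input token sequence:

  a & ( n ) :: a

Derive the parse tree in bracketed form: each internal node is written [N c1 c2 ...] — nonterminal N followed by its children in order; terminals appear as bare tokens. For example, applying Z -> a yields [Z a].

X
X & Y
Y & Y
Z & Y
a & Y
a & Z :: Y
a & ( X ) :: Y
a & ( Y ) :: Y
a & ( Z ) :: Y
a & ( n ) :: Y
a & ( n ) :: Z
a & ( n ) :: a

[X [X [Y [Z a]]] & [Y [Z ( [X [Y [Z n]]] )] :: [Y [Z a]]]]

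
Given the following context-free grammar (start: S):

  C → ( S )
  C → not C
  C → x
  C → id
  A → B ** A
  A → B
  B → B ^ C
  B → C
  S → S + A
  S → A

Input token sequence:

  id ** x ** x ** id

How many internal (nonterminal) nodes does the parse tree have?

[S [A [B [C id]] ** [A [B [C x]] ** [A [B [C x]] ** [A [B [C id]]]]]]]

13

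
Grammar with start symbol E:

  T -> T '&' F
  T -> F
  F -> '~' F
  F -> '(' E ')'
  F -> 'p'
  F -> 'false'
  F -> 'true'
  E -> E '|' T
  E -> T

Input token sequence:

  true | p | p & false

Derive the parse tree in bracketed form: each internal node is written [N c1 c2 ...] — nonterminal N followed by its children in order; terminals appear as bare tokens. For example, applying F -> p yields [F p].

[E [E [E [T [F true]]] | [T [F p]]] | [T [T [F p]] & [F false]]]

E
E | T
E | T | T
T | T | T
F | T | T
true | T | T
true | F | T
true | p | T
true | p | T & F
true | p | F & F
true | p | p & F
true | p | p & false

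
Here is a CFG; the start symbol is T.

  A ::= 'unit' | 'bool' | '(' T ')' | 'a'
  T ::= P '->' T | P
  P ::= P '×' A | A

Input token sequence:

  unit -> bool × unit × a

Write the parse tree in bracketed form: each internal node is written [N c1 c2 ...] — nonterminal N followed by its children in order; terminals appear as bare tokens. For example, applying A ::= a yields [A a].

[T [P [A unit]] -> [T [P [P [P [A bool]] × [A unit]] × [A a]]]]

T
P -> T
A -> T
unit -> T
unit -> P
unit -> P × A
unit -> P × A × A
unit -> A × A × A
unit -> bool × A × A
unit -> bool × unit × A
unit -> bool × unit × a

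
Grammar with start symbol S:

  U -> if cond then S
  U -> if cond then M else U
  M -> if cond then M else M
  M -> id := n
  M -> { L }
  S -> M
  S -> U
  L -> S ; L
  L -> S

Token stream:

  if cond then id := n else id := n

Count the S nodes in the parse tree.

[S [M if cond then [M id := n] else [M id := n]]]

1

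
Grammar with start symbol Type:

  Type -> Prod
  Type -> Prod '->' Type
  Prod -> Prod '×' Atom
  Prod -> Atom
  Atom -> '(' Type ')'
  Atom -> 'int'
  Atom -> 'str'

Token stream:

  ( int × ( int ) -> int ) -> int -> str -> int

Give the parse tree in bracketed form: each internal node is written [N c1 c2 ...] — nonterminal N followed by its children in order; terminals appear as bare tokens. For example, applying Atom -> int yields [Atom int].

Type
Prod -> Type
Atom -> Type
( Type ) -> Type
( Prod -> Type ) -> Type
( Prod × Atom -> Type ) -> Type
( Atom × Atom -> Type ) -> Type
( int × Atom -> Type ) -> Type
( int × ( Type ) -> Type ) -> Type
( int × ( Prod ) -> Type ) -> Type
( int × ( Atom ) -> Type ) -> Type
( int × ( int ) -> Type ) -> Type
( int × ( int ) -> Prod ) -> Type
( int × ( int ) -> Atom ) -> Type
( int × ( int ) -> int ) -> Type
( int × ( int ) -> int ) -> Prod -> Type
( int × ( int ) -> int ) -> Atom -> Type
( int × ( int ) -> int ) -> int -> Type
( int × ( int ) -> int ) -> int -> Prod -> Type
( int × ( int ) -> int ) -> int -> Atom -> Type
( int × ( int ) -> int ) -> int -> str -> Type
( int × ( int ) -> int ) -> int -> str -> Prod
( int × ( int ) -> int ) -> int -> str -> Atom
( int × ( int ) -> int ) -> int -> str -> int

[Type [Prod [Atom ( [Type [Prod [Prod [Atom int]] × [Atom ( [Type [Prod [Atom int]]] )]] -> [Type [Prod [Atom int]]]] )]] -> [Type [Prod [Atom int]] -> [Type [Prod [Atom str]] -> [Type [Prod [Atom int]]]]]]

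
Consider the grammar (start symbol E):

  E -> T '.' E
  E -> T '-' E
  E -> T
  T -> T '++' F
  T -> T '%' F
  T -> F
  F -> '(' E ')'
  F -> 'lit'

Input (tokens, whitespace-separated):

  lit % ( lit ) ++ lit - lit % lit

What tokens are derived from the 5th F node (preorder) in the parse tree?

[E [T [T [T [F lit]] % [F ( [E [T [F lit]]] )]] ++ [F lit]] - [E [T [T [F lit]] % [F lit]]]]

lit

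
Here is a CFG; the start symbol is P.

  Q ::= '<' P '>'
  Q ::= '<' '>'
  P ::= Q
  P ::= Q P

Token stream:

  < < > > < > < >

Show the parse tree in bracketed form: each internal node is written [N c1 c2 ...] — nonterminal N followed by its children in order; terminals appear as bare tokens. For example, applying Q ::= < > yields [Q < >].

[P [Q < [P [Q < >]] >] [P [Q < >] [P [Q < >]]]]

P
Q P
< P > P
< Q > P
< < > > P
< < > > Q P
< < > > < > P
< < > > < > Q
< < > > < > < >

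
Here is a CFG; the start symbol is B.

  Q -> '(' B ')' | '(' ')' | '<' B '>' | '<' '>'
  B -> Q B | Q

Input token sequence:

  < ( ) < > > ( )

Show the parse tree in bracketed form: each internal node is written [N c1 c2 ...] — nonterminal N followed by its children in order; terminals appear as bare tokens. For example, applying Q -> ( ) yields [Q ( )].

B
Q B
< B > B
< Q B > B
< ( ) B > B
< ( ) Q > B
< ( ) < > > B
< ( ) < > > Q
< ( ) < > > ( )

[B [Q < [B [Q ( )] [B [Q < >]]] >] [B [Q ( )]]]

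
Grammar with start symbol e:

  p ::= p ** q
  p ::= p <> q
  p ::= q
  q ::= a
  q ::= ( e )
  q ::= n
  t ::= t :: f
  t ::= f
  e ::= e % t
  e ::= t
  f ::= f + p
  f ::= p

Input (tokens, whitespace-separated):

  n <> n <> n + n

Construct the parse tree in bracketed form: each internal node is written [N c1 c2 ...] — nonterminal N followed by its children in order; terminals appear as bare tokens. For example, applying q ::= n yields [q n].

[e [t [f [f [p [p [p [q n]] <> [q n]] <> [q n]]] + [p [q n]]]]]

e
t
f
f + p
p + p
p <> q + p
p <> q <> q + p
q <> q <> q + p
n <> q <> q + p
n <> n <> q + p
n <> n <> n + p
n <> n <> n + q
n <> n <> n + n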